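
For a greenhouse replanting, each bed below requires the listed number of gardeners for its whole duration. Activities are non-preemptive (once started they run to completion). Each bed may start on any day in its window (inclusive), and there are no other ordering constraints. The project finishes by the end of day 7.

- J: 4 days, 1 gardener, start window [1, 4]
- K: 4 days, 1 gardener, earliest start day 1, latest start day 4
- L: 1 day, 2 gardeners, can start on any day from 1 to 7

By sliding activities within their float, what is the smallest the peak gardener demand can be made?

2

Early-start (J@1, K@1, L@1) gives peak 4: d1:4  d2:2  d3:2  d4:2  d5:0  d6:0  d7:0.
Shift L→5.
Schedule J@1, K@1, L@5: d1:2  d2:2  d3:2  d4:2  d5:2  d6:0  d7:0 — peak 2.
Total gardener-days = 10 over 7 days ⇒ peak ≥ ⌈10/7⌉ = 2, so 2 is optimal.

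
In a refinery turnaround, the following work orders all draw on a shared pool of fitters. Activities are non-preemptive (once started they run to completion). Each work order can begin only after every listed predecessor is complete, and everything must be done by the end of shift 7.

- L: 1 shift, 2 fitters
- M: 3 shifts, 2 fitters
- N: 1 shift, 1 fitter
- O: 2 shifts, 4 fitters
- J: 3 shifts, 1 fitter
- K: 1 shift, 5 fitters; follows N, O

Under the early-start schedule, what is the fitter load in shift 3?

8

At early start, shift 3 has: M, J, K.
Demand: 2 + 1 + 5 = 8.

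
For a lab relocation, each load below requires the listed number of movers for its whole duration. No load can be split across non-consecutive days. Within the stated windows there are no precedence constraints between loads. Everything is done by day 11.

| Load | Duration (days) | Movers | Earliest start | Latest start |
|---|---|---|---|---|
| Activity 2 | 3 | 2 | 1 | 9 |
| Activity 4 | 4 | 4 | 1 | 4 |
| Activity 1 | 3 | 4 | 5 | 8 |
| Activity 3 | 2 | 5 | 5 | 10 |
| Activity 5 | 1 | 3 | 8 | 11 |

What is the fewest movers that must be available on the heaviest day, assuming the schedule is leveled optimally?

Early-start (Activity 2@1, Activity 4@1, Activity 1@5, Activity 3@5, Activity 5@8) gives peak 9: d1:6  d2:6  d3:6  d4:4  d5:9  d6:9  d7:4  d8:3  d9:0  d10:0  d11:0.
Shift Activity 3→8, Activity 5→10.
Schedule Activity 2@1, Activity 4@1, Activity 1@5, Activity 3@8, Activity 5@10: d1:6  d2:6  d3:6  d4:4  d5:4  d6:4  d7:4  d8:5  d9:5  d10:3  d11:0 — peak 6.

6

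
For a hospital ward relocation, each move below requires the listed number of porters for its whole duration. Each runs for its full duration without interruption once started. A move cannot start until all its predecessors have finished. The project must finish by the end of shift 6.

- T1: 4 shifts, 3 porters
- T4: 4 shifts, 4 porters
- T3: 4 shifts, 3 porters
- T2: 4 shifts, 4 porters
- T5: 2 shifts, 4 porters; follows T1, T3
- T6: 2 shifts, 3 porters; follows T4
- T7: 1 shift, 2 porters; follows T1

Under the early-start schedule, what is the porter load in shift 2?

At early start, shift 2 has: T1, T4, T3, T2.
Demand: 3 + 4 + 3 + 4 = 14.

14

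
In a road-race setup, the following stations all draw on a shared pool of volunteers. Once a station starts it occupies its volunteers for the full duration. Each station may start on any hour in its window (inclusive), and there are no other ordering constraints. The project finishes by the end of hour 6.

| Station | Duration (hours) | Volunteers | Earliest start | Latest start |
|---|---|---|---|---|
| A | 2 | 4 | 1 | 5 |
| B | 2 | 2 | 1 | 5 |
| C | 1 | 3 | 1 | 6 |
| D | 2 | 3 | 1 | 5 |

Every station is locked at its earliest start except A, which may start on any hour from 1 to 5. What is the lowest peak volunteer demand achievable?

8

A@1: h1:12  h2:9  h3:0  h4:0  h5:0  h6:0 → peak 12
A@2: h1:8  h2:9  h3:4  h4:0  h5:0  h6:0 → peak 9
A@3: h1:8  h2:5  h3:4  h4:4  h5:0  h6:0 → peak 8
A@4: h1:8  h2:5  h3:0  h4:4  h5:4  h6:0 → peak 8
A@5: h1:8  h2:5  h3:0  h4:0  h5:4  h6:4 → peak 8
Best is A@3, peak 8.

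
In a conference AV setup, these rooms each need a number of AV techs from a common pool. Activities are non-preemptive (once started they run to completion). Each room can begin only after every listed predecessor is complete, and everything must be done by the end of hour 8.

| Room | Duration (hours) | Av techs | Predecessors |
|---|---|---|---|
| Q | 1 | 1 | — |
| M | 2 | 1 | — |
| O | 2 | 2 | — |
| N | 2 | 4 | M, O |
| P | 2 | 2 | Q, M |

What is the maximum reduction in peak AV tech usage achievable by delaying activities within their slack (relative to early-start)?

2

Early-start peak: h1:4  h2:3  h3:6  h4:6  h5:0  h6:0  h7:0  h8:0 ⇒ 6.
Leveled (Q@1, M@1, O@1, N@3, P@5): h1:4  h2:3  h3:4  h4:4  h5:2  h6:2  h7:0  h8:0 ⇒ 4.
Reduction 6 − 4 = 2.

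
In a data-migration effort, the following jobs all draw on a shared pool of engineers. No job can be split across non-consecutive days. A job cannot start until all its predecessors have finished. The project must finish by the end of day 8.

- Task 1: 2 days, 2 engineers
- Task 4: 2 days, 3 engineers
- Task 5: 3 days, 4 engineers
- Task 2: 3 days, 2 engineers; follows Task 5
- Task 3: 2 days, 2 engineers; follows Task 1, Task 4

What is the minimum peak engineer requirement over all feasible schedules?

Early-start (Task 1@1, Task 4@1, Task 5@1, Task 2@4, Task 3@3) gives peak 9: d1:9  d2:9  d3:6  d4:4  d5:2  d6:2  d7:0  d8:0.
Shift Task 5→3, Task 2→6, Task 3→6.
Schedule Task 1@1, Task 4@1, Task 5@3, Task 2@6, Task 3@6: d1:5  d2:5  d3:4  d4:4  d5:4  d6:4  d7:4  d8:2 — peak 5.

5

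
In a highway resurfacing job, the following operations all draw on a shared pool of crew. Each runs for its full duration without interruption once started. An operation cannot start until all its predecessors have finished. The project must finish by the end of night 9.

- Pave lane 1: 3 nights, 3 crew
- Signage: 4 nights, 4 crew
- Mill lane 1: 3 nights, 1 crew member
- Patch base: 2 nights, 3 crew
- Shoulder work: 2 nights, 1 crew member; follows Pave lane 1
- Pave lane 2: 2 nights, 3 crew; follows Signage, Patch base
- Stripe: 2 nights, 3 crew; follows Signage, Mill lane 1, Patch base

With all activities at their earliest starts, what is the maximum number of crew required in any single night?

11

Early-start schedule: Pave lane 1@1, Signage@1, Mill lane 1@1, Patch base@1, Shoulder work@4, Pave lane 2@5, Stripe@5.
Load per night: night 1: 11, night 2: 11, night 3: 8, night 4: 5, night 5: 7, night 6: 6, night 7: 0, night 8: 0, night 9: 0.
Peak is 11.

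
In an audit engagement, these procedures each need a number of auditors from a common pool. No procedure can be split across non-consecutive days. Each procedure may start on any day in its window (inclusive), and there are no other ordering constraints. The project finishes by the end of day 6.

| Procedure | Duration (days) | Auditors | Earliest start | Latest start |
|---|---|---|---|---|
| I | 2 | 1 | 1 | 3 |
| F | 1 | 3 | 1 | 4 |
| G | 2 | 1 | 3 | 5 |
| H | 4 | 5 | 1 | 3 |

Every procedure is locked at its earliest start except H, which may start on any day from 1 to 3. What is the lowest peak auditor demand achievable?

H@1: d1:9  d2:6  d3:6  d4:6  d5:0  d6:0 → peak 9
H@2: d1:4  d2:6  d3:6  d4:6  d5:5  d6:0 → peak 6
H@3: d1:4  d2:1  d3:6  d4:6  d5:5  d6:5 → peak 6
Best is H@2, peak 6.

6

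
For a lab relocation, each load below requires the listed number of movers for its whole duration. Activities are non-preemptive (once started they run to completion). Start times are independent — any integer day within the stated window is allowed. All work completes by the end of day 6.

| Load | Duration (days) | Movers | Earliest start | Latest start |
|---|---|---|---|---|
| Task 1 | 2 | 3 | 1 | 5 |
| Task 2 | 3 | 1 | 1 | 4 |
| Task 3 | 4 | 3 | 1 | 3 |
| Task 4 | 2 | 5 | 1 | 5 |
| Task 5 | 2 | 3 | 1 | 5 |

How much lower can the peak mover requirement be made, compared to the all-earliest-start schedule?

8

Early-start peak: d1:15  d2:15  d3:4  d4:3  d5:0  d6:0 ⇒ 15.
Leveled (Task 1@1, Task 2@1, Task 3@1, Task 4@5, Task 5@3): d1:7  d2:7  d3:7  d4:6  d5:5  d6:5 ⇒ 7.
Reduction 15 − 7 = 8.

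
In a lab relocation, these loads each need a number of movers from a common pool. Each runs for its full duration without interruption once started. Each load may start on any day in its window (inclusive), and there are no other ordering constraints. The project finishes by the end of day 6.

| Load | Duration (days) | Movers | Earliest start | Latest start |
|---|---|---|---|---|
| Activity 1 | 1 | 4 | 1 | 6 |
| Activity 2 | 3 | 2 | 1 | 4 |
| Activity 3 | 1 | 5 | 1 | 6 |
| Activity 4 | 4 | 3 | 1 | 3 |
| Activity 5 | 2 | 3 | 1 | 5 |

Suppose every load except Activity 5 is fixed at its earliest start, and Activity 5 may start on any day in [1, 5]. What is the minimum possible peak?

Activity 5@1: d1:17  d2:8  d3:5  d4:3  d5:0  d6:0 → peak 17
Activity 5@2: d1:14  d2:8  d3:8  d4:3  d5:0  d6:0 → peak 14
Activity 5@3: d1:14  d2:5  d3:8  d4:6  d5:0  d6:0 → peak 14
Activity 5@4: d1:14  d2:5  d3:5  d4:6  d5:3  d6:0 → peak 14
Activity 5@5: d1:14  d2:5  d3:5  d4:3  d5:3  d6:3 → peak 14
Best is Activity 5@2, peak 14.

14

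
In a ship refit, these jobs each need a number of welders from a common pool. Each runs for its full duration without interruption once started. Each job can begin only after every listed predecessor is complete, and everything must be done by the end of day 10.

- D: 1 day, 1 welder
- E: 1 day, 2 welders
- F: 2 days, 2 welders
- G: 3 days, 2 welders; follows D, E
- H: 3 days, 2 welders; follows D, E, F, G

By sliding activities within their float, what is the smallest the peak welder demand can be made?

Early-start (D@1, E@1, F@1, G@2, H@5) gives peak 5: d1:5  d2:4  d3:2  d4:2  d5:2  d6:2  d7:2  d8:0  d9:0  d10:0.
Shift E→2, F→3, G→5, H→8.
Schedule D@1, E@2, F@3, G@5, H@8: d1:1  d2:2  d3:2  d4:2  d5:2  d6:2  d7:2  d8:2  d9:2  d10:2 — peak 2.
Total welder-days = 19 over 10 days ⇒ peak ≥ ⌈19/10⌉ = 2, so 2 is optimal.

2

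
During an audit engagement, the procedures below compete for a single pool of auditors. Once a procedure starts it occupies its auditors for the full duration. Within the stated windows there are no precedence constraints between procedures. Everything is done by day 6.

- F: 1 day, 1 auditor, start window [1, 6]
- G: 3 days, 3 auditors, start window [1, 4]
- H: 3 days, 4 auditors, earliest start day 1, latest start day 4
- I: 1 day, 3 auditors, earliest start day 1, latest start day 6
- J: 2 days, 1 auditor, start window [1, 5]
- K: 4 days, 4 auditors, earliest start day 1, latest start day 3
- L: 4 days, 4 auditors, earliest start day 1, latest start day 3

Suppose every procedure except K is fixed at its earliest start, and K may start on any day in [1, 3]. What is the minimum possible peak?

16

K@1: d1:20  d2:16  d3:15  d4:8  d5:0  d6:0 → peak 20
K@2: d1:16  d2:16  d3:15  d4:8  d5:4  d6:0 → peak 16
K@3: d1:16  d2:12  d3:15  d4:8  d5:4  d6:4 → peak 16
Best is K@2, peak 16.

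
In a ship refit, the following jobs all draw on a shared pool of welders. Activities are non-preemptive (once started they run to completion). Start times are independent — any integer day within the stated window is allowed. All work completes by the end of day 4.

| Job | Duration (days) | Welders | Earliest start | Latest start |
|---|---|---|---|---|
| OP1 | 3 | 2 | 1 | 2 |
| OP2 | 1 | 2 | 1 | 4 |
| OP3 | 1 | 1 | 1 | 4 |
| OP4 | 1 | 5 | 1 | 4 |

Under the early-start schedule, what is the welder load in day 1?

10

At early start, day 1 has: OP1, OP2, OP3, OP4.
Demand: 2 + 2 + 1 + 5 = 10.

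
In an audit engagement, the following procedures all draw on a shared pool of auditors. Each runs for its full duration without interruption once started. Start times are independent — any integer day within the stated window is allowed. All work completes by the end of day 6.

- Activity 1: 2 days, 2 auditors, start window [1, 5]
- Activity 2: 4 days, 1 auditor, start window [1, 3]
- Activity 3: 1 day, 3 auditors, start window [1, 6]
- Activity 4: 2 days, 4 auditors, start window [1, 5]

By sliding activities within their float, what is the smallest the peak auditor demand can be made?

Early-start (Activity 1@1, Activity 2@1, Activity 3@1, Activity 4@1) gives peak 10: d1:10  d2:7  d3:1  d4:1  d5:0  d6:0.
Shift Activity 3→3, Activity 4→5.
Schedule Activity 1@1, Activity 2@1, Activity 3@3, Activity 4@5: d1:3  d2:3  d3:4  d4:1  d5:4  d6:4 — peak 4.
Total auditor-days = 19 over 6 days ⇒ peak ≥ ⌈19/6⌉ = 4, so 4 is optimal.

4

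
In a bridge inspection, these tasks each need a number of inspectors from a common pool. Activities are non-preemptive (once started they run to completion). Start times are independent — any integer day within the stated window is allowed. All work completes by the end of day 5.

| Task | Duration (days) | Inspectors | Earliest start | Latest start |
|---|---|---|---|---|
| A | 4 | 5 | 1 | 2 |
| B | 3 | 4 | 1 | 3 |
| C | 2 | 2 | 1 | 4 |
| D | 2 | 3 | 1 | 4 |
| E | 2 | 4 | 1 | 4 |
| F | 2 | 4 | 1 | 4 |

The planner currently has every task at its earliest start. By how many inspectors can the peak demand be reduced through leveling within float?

Early-start peak: d1:22  d2:22  d3:9  d4:5  d5:0 ⇒ 22.
Leveled (A@1, B@1, C@1, D@1, E@3, F@4): d1:14  d2:14  d3:13  d4:13  d5:4 ⇒ 14.
Reduction 22 − 14 = 8.

8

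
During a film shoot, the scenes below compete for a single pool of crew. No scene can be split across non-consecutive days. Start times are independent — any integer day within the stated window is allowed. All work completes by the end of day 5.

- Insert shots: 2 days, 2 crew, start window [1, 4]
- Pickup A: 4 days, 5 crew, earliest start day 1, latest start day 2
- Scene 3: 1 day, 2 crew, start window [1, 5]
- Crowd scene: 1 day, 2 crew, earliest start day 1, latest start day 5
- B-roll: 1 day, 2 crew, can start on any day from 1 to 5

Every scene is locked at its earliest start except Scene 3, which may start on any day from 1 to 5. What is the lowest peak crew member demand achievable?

11

Scene 3@1: d1:13  d2:7  d3:5  d4:5  d5:0 → peak 13
Scene 3@2: d1:11  d2:9  d3:5  d4:5  d5:0 → peak 11
Scene 3@3: d1:11  d2:7  d3:7  d4:5  d5:0 → peak 11
Scene 3@4: d1:11  d2:7  d3:5  d4:7  d5:0 → peak 11
Scene 3@5: d1:11  d2:7  d3:5  d4:5  d5:2 → peak 11
Best is Scene 3@2, peak 11.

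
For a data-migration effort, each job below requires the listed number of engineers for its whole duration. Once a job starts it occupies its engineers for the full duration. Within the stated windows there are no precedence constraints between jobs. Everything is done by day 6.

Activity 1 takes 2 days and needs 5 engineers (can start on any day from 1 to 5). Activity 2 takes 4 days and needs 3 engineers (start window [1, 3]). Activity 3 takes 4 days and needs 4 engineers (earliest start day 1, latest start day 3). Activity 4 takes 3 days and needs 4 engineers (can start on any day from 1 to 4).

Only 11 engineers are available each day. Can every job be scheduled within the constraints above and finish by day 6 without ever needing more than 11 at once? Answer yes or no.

Schedule Activity 1@1, Activity 2@1, Activity 3@3, Activity 4@3: d1:8  d2:8  d3:11  d4:11  d5:8  d6:4 — peak 11 ≤ 11.

yes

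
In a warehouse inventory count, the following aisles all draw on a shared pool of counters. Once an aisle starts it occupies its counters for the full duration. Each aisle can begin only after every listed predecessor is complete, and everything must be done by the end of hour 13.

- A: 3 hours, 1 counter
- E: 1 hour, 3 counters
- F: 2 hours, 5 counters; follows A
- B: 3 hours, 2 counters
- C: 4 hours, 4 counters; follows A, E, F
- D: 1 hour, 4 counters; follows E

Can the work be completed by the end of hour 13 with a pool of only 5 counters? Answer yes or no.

yes

Schedule A@1, E@1, F@4, B@6, C@9, D@2: h1:4  h2:5  h3:1  h4:5  h5:5  h6:2  h7:2  h8:2  h9:4  h10:4  h11:4  h12:4  h13:0 — peak 5 ≤ 5.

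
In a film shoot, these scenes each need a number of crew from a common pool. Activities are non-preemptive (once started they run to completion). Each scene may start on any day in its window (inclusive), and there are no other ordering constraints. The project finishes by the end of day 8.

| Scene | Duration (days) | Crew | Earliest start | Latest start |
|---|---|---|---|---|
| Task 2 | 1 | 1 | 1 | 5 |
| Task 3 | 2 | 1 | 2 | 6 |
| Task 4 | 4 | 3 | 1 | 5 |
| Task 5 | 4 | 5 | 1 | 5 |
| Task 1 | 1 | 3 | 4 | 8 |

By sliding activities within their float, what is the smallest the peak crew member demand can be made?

6

Early-start (Task 2@1, Task 3@2, Task 4@1, Task 5@1, Task 1@4) gives peak 11: d1:9  d2:9  d3:9  d4:11  d5:0  d6:0  d7:0  d8:0.
Shift Task 5→5.
Schedule Task 2@1, Task 3@2, Task 4@1, Task 5@5, Task 1@4: d1:4  d2:4  d3:4  d4:6  d5:5  d6:5  d7:5  d8:5 — peak 6.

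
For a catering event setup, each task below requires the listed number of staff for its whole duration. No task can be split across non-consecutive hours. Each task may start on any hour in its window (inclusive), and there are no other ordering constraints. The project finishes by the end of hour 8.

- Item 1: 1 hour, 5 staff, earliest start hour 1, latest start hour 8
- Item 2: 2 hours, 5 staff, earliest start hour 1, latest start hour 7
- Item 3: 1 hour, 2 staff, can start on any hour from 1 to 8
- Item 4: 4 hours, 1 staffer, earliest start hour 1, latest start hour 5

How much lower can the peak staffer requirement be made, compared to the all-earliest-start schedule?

8

Early-start peak: h1:13  h2:6  h3:1  h4:1  h5:0  h6:0  h7:0  h8:0 ⇒ 13.
Leveled (Item 1@1, Item 2@2, Item 3@4, Item 4@4): h1:5  h2:5  h3:5  h4:3  h5:1  h6:1  h7:1  h8:0 ⇒ 5.
Reduction 13 − 5 = 8.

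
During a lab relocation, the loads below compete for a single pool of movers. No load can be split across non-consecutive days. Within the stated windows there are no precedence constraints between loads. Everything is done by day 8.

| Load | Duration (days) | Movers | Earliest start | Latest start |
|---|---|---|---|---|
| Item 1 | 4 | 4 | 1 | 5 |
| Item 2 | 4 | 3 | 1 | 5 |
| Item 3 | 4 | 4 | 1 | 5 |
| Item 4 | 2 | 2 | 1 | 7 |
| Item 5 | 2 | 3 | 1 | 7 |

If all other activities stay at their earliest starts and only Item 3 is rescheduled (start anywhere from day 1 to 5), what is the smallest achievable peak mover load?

12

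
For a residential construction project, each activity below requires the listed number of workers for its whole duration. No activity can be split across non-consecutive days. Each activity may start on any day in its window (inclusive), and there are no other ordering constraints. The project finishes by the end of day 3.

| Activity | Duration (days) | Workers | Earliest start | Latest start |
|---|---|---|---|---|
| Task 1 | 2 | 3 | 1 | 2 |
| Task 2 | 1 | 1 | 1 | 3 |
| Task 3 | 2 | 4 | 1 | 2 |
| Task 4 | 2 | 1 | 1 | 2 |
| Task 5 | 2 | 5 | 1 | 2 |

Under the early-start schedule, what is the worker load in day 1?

At early start, day 1 has: Task 1, Task 2, Task 3, Task 4, Task 5.
Demand: 3 + 1 + 4 + 1 + 5 = 14.

14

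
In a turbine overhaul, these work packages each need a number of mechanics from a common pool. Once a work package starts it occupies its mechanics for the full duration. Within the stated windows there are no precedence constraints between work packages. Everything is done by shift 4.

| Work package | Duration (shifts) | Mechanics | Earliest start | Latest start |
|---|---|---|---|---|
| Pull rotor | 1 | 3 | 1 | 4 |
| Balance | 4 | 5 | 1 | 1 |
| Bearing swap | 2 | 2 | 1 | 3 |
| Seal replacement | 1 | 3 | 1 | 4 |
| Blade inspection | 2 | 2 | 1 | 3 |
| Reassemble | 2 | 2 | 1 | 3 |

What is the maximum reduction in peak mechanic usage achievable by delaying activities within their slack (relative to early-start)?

Early-start peak: s1:17  s2:11  s3:5  s4:5 ⇒ 17.
Leveled (Pull rotor@1, Balance@1, Bearing swap@1, Seal replacement@2, Blade inspection@3, Reassemble@3): s1:10  s2:10  s3:9  s4:9 ⇒ 10.
Reduction 17 − 10 = 7.

7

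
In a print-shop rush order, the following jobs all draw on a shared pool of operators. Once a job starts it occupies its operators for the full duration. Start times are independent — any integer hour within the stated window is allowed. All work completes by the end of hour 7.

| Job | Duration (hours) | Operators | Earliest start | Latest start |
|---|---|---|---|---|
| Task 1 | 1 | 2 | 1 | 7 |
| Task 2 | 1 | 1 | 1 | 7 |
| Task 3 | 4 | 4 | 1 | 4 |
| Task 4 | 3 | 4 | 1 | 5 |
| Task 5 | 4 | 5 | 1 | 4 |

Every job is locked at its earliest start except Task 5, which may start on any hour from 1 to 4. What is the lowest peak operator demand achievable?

11

Task 5@1: h1:16  h2:13  h3:13  h4:9  h5:0  h6:0  h7:0 → peak 16
Task 5@2: h1:11  h2:13  h3:13  h4:9  h5:5  h6:0  h7:0 → peak 13
Task 5@3: h1:11  h2:8  h3:13  h4:9  h5:5  h6:5  h7:0 → peak 13
Task 5@4: h1:11  h2:8  h3:8  h4:9  h5:5  h6:5  h7:5 → peak 11
Best is Task 5@4, peak 11.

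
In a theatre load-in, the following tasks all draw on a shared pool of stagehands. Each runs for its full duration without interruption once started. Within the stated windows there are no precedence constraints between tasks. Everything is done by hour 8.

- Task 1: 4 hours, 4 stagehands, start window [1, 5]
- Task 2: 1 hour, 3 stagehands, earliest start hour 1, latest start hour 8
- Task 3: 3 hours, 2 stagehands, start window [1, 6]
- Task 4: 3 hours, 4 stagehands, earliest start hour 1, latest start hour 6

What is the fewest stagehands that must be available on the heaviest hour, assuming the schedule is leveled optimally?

6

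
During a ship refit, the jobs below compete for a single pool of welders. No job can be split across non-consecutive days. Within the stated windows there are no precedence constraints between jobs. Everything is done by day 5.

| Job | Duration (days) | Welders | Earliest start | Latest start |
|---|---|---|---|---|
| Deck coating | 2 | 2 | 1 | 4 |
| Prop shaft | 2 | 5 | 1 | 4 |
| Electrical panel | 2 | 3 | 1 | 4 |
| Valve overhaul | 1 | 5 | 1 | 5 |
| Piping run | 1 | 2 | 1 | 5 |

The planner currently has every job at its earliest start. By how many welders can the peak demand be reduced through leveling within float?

10

Early-start peak: d1:17  d2:10  d3:0  d4:0  d5:0 ⇒ 17.
Leveled (Deck coating@1, Prop shaft@1, Electrical panel@3, Valve overhaul@5, Piping run@3): d1:7  d2:7  d3:5  d4:3  d5:5 ⇒ 7.
Reduction 17 − 7 = 10.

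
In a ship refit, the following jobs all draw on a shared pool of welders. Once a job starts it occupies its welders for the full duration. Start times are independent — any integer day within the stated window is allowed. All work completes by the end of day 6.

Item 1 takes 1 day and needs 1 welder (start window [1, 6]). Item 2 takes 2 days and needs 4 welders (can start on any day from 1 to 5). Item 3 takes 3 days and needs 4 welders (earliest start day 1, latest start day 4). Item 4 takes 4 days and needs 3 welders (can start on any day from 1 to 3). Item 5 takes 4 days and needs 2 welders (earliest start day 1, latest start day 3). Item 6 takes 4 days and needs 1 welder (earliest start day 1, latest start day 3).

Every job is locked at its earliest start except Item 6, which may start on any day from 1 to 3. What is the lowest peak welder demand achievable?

14

Item 6@1: d1:15  d2:14  d3:10  d4:6  d5:0  d6:0 → peak 15
Item 6@2: d1:14  d2:14  d3:10  d4:6  d5:1  d6:0 → peak 14
Item 6@3: d1:14  d2:13  d3:10  d4:6  d5:1  d6:1 → peak 14
Best is Item 6@2, peak 14.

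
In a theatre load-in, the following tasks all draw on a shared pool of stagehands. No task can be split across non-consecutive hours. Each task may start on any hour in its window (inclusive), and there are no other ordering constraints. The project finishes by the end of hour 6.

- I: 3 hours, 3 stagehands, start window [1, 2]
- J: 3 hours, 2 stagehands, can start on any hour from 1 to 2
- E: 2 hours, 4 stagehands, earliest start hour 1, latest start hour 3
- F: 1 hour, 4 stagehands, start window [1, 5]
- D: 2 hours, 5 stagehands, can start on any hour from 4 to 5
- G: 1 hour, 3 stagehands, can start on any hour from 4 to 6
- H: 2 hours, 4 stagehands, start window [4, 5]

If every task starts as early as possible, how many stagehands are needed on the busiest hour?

13

Early-start schedule: I@1, J@1, E@1, F@1, D@4, G@4, H@4.
Load per hour: hour 1: 13, hour 2: 9, hour 3: 5, hour 4: 12, hour 5: 9, hour 6: 0.
Peak is 13.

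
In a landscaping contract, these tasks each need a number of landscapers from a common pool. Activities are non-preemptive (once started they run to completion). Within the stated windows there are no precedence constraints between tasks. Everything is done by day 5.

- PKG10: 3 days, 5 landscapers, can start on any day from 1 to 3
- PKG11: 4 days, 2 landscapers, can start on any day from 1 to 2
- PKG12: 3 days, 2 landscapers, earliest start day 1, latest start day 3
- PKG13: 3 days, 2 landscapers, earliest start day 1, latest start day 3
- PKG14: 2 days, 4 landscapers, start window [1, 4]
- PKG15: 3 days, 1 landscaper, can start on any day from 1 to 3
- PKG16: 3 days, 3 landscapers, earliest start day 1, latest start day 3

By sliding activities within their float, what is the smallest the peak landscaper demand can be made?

Early-start (PKG10@1, PKG11@1, PKG12@1, PKG13@1, PKG14@1, PKG15@1, PKG16@1) gives peak 19: d1:19  d2:19  d3:15  d4:2  d5:0.
Shift PKG15→3, PKG16→3.
Schedule PKG10@1, PKG11@1, PKG12@1, PKG13@1, PKG14@1, PKG15@3, PKG16@3: d1:15  d2:15  d3:15  d4:6  d5:4 — peak 15.

15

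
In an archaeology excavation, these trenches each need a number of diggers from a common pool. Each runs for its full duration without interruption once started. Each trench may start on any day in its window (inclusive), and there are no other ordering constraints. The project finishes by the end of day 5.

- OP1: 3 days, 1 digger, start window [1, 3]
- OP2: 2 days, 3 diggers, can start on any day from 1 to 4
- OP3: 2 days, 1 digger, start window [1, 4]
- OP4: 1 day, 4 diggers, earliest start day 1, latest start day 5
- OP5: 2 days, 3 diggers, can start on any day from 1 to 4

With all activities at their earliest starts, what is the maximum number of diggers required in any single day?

Early-start schedule: OP1@1, OP2@1, OP3@1, OP4@1, OP5@1.
Load per day: day 1: 12, day 2: 8, day 3: 1, day 4: 0, day 5: 0.
Peak is 12.

12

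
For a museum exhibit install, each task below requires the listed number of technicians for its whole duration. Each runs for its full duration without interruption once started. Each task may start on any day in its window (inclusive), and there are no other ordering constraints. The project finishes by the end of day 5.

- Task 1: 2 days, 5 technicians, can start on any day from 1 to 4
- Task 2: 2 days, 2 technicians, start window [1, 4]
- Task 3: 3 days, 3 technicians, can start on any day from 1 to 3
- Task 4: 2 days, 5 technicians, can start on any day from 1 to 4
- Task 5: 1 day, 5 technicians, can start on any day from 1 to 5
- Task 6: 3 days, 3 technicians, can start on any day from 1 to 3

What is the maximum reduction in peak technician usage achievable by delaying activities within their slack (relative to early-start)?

12

Early-start peak: d1:23  d2:18  d3:6  d4:0  d5:0 ⇒ 23.
Leveled (Task 1@1, Task 2@1, Task 3@1, Task 4@3, Task 5@5, Task 6@3): d1:10  d2:10  d3:11  d4:8  d5:8 ⇒ 11.
Reduction 23 − 11 = 12.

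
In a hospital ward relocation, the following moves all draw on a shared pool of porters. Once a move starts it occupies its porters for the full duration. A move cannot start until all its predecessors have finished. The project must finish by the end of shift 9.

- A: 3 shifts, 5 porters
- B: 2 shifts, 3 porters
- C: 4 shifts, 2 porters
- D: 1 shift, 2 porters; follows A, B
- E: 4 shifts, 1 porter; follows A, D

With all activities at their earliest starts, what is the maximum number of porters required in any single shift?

Early-start schedule: A@1, B@1, C@1, D@4, E@5.
Load per shift: shift 1: 10, shift 2: 10, shift 3: 7, shift 4: 4, shift 5: 1, shift 6: 1, shift 7: 1, shift 8: 1, shift 9: 0.
Peak is 10.

10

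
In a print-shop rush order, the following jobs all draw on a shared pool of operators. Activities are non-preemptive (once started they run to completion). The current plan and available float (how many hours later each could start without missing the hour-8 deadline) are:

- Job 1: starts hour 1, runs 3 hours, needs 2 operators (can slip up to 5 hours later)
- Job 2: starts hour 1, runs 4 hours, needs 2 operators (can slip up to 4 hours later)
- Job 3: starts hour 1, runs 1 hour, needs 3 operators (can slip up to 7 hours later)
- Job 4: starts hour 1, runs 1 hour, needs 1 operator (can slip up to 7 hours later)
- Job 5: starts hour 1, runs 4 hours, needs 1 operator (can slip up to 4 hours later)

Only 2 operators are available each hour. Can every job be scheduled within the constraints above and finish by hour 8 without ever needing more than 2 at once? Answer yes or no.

Total operator-hours = 22; over 8 hours the average is 22/8 > 2, so some hour must exceed 2.

no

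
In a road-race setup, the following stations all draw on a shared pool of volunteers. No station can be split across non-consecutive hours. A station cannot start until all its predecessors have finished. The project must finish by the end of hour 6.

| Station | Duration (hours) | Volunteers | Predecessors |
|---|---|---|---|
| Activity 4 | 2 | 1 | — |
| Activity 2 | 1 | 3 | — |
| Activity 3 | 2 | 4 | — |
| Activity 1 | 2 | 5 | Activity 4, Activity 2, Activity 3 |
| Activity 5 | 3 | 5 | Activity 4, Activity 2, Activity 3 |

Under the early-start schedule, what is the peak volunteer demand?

10

Early-start schedule: Activity 4@1, Activity 2@1, Activity 3@1, Activity 1@3, Activity 5@3.
Load per hour: hour 1: 8, hour 2: 5, hour 3: 10, hour 4: 10, hour 5: 5, hour 6: 0.
Peak is 10.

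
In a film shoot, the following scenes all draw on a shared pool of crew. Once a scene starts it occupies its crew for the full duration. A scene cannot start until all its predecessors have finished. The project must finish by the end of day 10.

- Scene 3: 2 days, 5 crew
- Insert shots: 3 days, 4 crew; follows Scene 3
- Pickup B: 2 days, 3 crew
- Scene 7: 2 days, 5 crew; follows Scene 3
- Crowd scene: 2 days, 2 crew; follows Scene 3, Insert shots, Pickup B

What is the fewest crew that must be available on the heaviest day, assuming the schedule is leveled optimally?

7

Early-start (Scene 3@1, Insert shots@3, Pickup B@1, Scene 7@3, Crowd scene@6) gives peak 9: d1:8  d2:8  d3:9  d4:9  d5:4  d6:2  d7:2  d8:0  d9:0  d10:0.
Shift Pickup B→3, Scene 7→6.
Schedule Scene 3@1, Insert shots@3, Pickup B@3, Scene 7@6, Crowd scene@6: d1:5  d2:5  d3:7  d4:7  d5:4  d6:7  d7:7  d8:0  d9:0  d10:0 — peak 7.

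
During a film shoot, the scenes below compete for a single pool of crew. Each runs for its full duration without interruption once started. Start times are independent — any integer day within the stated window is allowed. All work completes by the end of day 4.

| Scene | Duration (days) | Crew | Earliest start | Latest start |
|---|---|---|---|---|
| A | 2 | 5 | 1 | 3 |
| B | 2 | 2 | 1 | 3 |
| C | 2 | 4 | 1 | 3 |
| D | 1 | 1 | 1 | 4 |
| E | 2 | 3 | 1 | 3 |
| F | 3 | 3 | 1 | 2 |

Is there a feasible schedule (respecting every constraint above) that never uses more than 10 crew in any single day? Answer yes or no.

Schedule A@1, B@1, C@3, D@1, E@3, F@2: d1:8  d2:10  d3:10  d4:10 — peak 10 ≤ 10.

yes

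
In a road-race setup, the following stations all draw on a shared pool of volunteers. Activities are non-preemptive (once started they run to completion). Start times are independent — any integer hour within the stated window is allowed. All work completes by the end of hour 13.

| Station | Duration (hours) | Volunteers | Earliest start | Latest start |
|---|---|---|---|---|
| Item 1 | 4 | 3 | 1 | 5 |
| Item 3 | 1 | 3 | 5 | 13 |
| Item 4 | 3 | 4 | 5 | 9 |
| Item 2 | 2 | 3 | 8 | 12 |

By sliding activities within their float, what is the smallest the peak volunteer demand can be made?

Early-start (Item 1@1, Item 3@5, Item 4@5, Item 2@8) gives peak 7: h1:3  h2:3  h3:3  h4:3  h5:7  h6:4  h7:4  h8:3  h9:3  h10:0  h11:0  h12:0  h13:0.
Shift Item 4→6, Item 2→9.
Schedule Item 1@1, Item 3@5, Item 4@6, Item 2@9: h1:3  h2:3  h3:3  h4:3  h5:3  h6:4  h7:4  h8:4  h9:3  h10:3  h11:0  h12:0  h13:0 — peak 4.

4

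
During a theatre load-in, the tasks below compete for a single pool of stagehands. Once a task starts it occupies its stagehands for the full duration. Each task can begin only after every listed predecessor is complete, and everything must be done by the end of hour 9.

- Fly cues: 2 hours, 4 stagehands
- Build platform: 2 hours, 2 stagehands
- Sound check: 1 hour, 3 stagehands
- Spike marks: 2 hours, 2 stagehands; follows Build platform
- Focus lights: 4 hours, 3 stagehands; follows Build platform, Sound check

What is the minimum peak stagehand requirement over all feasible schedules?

5

Early-start (Fly cues@1, Build platform@1, Sound check@1, Spike marks@3, Focus lights@3) gives peak 9: h1:9  h2:6  h3:5  h4:5  h5:3  h6:3  h7:0  h8:0  h9:0.
Shift Build platform→3, Sound check→3, Spike marks→5, Focus lights→5.
Schedule Fly cues@1, Build platform@3, Sound check@3, Spike marks@5, Focus lights@5: h1:4  h2:4  h3:5  h4:2  h5:5  h6:5  h7:3  h8:3  h9:0 — peak 5.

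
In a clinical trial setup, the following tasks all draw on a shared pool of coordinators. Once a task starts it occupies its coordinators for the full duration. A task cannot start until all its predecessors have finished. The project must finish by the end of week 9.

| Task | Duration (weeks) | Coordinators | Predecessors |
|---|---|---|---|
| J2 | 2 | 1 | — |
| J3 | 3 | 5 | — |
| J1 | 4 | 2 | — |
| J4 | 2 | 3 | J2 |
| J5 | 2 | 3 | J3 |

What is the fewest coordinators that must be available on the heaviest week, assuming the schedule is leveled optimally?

5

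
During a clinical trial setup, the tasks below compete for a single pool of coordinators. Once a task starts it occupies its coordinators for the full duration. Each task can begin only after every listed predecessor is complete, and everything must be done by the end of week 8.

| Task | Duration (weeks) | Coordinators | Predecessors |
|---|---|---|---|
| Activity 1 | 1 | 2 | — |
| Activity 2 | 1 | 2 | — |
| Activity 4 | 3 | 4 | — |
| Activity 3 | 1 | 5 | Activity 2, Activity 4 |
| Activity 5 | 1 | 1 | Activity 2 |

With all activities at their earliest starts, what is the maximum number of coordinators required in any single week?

Early-start schedule: Activity 1@1, Activity 2@1, Activity 4@1, Activity 3@4, Activity 5@2.
Load per week: week 1: 8, week 2: 5, week 3: 4, week 4: 5, week 5: 0, week 6: 0, week 7: 0, week 8: 0.
Peak is 8.

8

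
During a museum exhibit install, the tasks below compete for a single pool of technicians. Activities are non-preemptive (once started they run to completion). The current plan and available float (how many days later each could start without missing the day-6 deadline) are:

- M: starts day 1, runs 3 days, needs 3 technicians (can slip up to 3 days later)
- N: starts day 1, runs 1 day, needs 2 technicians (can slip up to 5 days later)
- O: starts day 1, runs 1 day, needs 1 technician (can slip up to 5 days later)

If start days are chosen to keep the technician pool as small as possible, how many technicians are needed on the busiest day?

Early-start (M@1, N@1, O@1) gives peak 6: d1:6  d2:3  d3:3  d4:0  d5:0  d6:0.
Shift N→4, O→4.
Schedule M@1, N@4, O@4: d1:3  d2:3  d3:3  d4:3  d5:0  d6:0 — peak 3.

3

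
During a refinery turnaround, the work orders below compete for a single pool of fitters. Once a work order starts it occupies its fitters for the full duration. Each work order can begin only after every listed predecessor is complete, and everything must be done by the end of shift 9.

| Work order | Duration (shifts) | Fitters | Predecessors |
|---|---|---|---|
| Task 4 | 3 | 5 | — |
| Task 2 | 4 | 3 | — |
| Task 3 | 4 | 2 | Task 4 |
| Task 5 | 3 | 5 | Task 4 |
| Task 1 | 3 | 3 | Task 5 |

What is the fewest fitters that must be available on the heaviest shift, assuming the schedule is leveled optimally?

8

Early-start (Task 4@1, Task 2@1, Task 3@4, Task 5@4, Task 1@7) gives peak 10: s1:8  s2:8  s3:8  s4:10  s5:7  s6:7  s7:5  s8:3  s9:3.
Shift Task 3→5.
Schedule Task 4@1, Task 2@1, Task 3@5, Task 5@4, Task 1@7: s1:8  s2:8  s3:8  s4:8  s5:7  s6:7  s7:5  s8:5  s9:3 — peak 8.
No arrangement of the 18 feasible schedules does better.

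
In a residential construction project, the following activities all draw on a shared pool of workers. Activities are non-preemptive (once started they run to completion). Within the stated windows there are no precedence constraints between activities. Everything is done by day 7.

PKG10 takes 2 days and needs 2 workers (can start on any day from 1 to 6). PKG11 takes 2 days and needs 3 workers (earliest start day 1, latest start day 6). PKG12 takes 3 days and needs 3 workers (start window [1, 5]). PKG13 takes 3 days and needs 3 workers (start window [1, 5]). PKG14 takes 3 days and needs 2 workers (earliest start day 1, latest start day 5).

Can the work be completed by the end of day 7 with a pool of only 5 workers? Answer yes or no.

no

The minimum achievable peak is 6; 5 < 6, so no feasible schedule stays within the cap.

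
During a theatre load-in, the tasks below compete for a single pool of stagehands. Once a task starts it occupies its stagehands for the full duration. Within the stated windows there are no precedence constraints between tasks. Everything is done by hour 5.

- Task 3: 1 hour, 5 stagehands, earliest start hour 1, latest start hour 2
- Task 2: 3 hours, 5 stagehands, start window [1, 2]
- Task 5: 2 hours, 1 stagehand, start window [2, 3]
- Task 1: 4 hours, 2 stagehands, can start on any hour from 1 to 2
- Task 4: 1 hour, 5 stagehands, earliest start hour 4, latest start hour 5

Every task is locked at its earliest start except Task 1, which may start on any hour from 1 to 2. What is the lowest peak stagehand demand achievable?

10

Task 1@1: h1:12  h2:8  h3:8  h4:7  h5:0 → peak 12
Task 1@2: h1:10  h2:8  h3:8  h4:7  h5:2 → peak 10
Best is Task 1@2, peak 10.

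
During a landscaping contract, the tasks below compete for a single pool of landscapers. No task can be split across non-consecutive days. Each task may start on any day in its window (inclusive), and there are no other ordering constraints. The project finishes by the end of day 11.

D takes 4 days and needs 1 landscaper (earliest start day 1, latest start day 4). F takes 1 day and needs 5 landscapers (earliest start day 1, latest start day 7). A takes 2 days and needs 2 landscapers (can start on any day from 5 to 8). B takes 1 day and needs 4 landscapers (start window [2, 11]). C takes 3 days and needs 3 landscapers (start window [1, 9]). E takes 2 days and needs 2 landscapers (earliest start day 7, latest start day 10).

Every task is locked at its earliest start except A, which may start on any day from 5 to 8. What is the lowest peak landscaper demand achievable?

A@5: d1:9  d2:8  d3:4  d4:1  d5:2  d6:2  d7:2  d8:2  d9:0  d10:0  d11:0 → peak 9
A@6: d1:9  d2:8  d3:4  d4:1  d5:0  d6:2  d7:4  d8:2  d9:0  d10:0  d11:0 → peak 9
A@7: d1:9  d2:8  d3:4  d4:1  d5:0  d6:0  d7:4  d8:4  d9:0  d10:0  d11:0 → peak 9
A@8: d1:9  d2:8  d3:4  d4:1  d5:0  d6:0  d7:2  d8:4  d9:2  d10:0  d11:0 → peak 9
Best is A@5, peak 9.

9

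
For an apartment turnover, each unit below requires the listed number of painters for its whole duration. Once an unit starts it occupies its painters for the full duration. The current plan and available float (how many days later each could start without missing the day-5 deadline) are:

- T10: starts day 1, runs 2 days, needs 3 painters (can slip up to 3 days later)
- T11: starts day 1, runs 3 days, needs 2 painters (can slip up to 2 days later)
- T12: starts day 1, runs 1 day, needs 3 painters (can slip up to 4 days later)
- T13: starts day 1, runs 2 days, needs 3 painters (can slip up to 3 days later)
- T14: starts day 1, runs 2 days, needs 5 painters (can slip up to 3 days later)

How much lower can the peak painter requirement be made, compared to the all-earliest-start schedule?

9

Early-start peak: d1:16  d2:13  d3:2  d4:0  d5:0 ⇒ 16.
Leveled (T10@1, T11@3, T12@1, T13@2, T14@4): d1:6  d2:6  d3:5  d4:7  d5:7 ⇒ 7.
Reduction 16 − 7 = 9.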